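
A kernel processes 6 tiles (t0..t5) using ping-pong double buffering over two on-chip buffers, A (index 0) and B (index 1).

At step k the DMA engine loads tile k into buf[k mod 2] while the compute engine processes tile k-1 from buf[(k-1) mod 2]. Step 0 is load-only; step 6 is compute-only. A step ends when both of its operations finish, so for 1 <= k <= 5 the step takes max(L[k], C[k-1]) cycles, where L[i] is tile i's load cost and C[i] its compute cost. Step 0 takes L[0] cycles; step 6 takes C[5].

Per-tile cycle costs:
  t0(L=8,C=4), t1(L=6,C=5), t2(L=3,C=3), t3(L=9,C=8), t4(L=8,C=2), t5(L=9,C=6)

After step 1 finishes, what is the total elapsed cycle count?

[0] DMA t0→A (8c) ∥ CU idle ⇒ 8c, clock 8
[1] DMA t1→B (6c) ∥ CU A:t0 (4c) ⇒ 6c, clock 14
[2] DMA t2→A (3c) ∥ CU B:t1 (5c) ⇒ 5c, clock 19
[3] DMA t3→B (9c) ∥ CU A:t2 (3c) ⇒ 9c, clock 28
[4] DMA t4→A (8c) ∥ CU B:t3 (8c) ⇒ 8c, clock 36
[5] DMA t5→B (9c) ∥ CU A:t4 (2c) ⇒ 9c, clock 45
[6] DMA idle ∥ CU B:t5 (6c) ⇒ 6c, clock 51

end_cycle[1] = 14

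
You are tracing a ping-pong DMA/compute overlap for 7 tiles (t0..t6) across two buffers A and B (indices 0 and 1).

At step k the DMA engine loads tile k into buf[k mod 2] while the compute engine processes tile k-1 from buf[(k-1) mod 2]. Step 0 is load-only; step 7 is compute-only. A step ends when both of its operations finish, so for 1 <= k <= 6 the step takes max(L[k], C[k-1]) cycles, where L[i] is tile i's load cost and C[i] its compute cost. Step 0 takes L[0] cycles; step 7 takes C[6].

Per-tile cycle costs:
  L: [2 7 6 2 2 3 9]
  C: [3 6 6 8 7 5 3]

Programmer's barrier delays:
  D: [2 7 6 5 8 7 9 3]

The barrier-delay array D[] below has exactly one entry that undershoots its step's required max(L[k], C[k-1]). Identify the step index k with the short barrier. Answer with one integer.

hazard at step 3

[0] required=L[0]=2=2 vs D=2 ok
[1] required=max(L[1]=7,C[0]=3)=7 vs D=7 ok
[2] required=max(L[2]=6,C[1]=6)=6 vs D=6 ok
[3] required=max(L[3]=2,C[2]=6)=6 vs D=5 SHORT
[4] required=max(L[4]=2,C[3]=8)=8 vs D=8 ok
[5] required=max(L[5]=3,C[4]=7)=7 vs D=7 ok
[6] required=max(L[6]=9,C[5]=5)=9 vs D=9 ok
[7] required=C[6]=3=3 vs D=3 ok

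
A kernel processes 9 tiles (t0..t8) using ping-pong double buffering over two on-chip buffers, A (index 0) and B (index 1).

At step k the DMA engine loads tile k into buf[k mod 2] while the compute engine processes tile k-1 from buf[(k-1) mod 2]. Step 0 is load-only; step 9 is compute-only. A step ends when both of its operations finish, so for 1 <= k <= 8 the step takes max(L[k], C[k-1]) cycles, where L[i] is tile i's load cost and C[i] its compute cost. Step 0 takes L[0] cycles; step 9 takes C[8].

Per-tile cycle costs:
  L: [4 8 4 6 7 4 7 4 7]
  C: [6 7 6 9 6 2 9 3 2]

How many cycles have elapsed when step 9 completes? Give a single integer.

step 0: L[0]=4 → dur=4, Σ=4 | A=load:t0 B=idle [load-only]
step 1: L[1]=8 C[0]=6 → dur=8, Σ=12 | A=compute:t0 B=load:t1 [load-bound]
step 2: L[2]=4 C[1]=7 → dur=7, Σ=19 | A=load:t2 B=compute:t1 [compute-bound]
step 3: L[3]=6 C[2]=6 → dur=6, Σ=25 | A=compute:t2 B=load:t3 [tied]
step 4: L[4]=7 C[3]=9 → dur=9, Σ=34 | A=load:t4 B=compute:t3 [compute-bound]
step 5: L[5]=4 C[4]=6 → dur=6, Σ=40 | A=compute:t4 B=load:t5 [compute-bound]
step 6: L[6]=7 C[5]=2 → dur=7, Σ=47 | A=load:t6 B=compute:t5 [load-bound]
step 7: L[7]=4 C[6]=9 → dur=9, Σ=56 | A=compute:t6 B=load:t7 [compute-bound]
step 8: L[8]=7 C[7]=3 → dur=7, Σ=63 | A=load:t8 B=compute:t7 [load-bound]
step 9: C[8]=2 → dur=2, Σ=65 | A=compute:t8 B=idle [compute-only]

end_cycle[9] = 65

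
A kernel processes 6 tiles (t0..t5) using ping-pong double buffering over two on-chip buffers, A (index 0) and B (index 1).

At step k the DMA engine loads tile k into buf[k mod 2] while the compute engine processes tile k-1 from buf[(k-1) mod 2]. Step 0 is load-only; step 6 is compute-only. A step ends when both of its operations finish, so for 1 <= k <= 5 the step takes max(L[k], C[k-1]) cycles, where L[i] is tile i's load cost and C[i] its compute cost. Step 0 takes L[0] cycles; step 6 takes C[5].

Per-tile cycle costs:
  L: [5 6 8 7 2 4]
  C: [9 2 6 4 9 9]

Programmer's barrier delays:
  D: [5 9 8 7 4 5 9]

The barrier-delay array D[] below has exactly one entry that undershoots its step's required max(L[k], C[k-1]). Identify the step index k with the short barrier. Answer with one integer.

[0] required=L[0]=5=5 vs D=5 ok
[1] required=max(L[1]=6,C[0]=9)=9 vs D=9 ok
[2] required=max(L[2]=8,C[1]=2)=8 vs D=8 ok
[3] required=max(L[3]=7,C[2]=6)=7 vs D=7 ok
[4] required=max(L[4]=2,C[3]=4)=4 vs D=4 ok
[5] required=max(L[5]=4,C[4]=9)=9 vs D=5 SHORT
[6] required=C[5]=9=9 vs D=9 ok

hazard at step 5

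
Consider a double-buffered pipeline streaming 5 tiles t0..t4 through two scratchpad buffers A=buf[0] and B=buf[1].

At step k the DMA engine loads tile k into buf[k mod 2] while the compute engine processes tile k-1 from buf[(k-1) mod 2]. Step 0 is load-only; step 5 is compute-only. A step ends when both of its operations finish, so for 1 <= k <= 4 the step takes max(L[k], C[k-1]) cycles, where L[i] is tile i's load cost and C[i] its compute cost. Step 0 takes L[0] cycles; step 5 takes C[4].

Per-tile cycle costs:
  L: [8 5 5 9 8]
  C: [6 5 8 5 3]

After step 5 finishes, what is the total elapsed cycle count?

end_cycle[5] = 39

k=0 load=t0/8c comp=- wait=8 total=8
k=1 load=t1/5c comp=t0/6c wait=6 total=14
k=2 load=t2/5c comp=t1/5c wait=5 total=19
k=3 load=t3/9c comp=t2/8c wait=9 total=28
k=4 load=t4/8c comp=t3/5c wait=8 total=36
k=5 load=- comp=t4/3c wait=3 total=39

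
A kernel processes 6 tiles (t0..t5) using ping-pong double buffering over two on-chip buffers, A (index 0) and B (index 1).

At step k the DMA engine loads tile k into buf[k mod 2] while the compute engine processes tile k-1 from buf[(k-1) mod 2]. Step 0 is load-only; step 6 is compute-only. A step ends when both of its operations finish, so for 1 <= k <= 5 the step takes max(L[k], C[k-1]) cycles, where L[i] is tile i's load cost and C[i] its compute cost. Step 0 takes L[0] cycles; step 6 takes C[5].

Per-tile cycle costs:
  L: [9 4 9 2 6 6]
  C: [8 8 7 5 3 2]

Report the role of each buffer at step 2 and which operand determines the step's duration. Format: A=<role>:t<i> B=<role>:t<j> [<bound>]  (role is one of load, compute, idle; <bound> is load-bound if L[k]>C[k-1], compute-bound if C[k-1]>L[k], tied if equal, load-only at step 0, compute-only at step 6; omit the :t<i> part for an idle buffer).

k=0 load=t0/9c comp=- wait=9 total=9
k=1 load=t1/4c comp=t0/8c wait=8 total=17
k=2 load=t2/9c comp=t1/8c wait=9 total=26
k=3 load=t3/2c comp=t2/7c wait=7 total=33
k=4 load=t4/6c comp=t3/5c wait=6 total=39
k=5 load=t5/6c comp=t4/3c wait=6 total=45
k=6 load=- comp=t5/2c wait=2 total=47

step 2: A=load:t2 B=compute:t1 [load-bound]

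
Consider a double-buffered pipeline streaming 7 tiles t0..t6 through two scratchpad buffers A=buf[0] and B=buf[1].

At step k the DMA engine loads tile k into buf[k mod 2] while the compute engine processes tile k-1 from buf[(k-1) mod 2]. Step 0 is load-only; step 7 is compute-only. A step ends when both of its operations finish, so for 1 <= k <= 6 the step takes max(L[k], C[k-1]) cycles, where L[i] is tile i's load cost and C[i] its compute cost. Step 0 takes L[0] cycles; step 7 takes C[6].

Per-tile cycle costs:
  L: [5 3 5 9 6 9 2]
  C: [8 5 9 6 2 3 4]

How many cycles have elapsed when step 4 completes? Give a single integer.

  0. 5=5c; end=5; A:t0 B:-
  1. max(3,8)=8c; end=13; A:t0 B:t1
  2. max(5,5)=5c; end=18; A:t2 B:t1
  3. max(9,9)=9c; end=27; A:t2 B:t3
  4. max(6,6)=6c; end=33; A:t4 B:t3
  5. max(9,2)=9c; end=42; A:t4 B:t5
  6. max(2,3)=3c; end=45; A:t6 B:t5
  7. 4=4c; end=49; A:t6 B:t5

end_cycle[4] = 33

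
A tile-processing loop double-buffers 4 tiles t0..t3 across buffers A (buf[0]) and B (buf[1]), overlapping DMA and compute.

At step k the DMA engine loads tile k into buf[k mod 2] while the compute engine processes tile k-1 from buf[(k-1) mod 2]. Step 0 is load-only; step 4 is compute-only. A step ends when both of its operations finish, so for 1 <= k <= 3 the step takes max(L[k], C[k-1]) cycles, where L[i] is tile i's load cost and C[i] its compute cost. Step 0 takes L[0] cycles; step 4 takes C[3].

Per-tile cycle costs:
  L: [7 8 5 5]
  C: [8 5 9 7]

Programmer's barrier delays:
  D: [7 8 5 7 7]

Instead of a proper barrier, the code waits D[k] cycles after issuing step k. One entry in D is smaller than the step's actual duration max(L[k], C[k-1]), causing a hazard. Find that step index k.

hazard at step 3

step 0: need L[0]=7 = 7; D[0]=7 ok
step 1: need max(L[1]=8,C[0]=8) = 8; D[1]=8 ok
step 2: need max(L[2]=5,C[1]=5) = 5; D[2]=5 ok
step 3: need max(L[3]=5,C[2]=9) = 9; D[3]=7 SHORT
step 4: need C[3]=7 = 7; D[4]=7 ok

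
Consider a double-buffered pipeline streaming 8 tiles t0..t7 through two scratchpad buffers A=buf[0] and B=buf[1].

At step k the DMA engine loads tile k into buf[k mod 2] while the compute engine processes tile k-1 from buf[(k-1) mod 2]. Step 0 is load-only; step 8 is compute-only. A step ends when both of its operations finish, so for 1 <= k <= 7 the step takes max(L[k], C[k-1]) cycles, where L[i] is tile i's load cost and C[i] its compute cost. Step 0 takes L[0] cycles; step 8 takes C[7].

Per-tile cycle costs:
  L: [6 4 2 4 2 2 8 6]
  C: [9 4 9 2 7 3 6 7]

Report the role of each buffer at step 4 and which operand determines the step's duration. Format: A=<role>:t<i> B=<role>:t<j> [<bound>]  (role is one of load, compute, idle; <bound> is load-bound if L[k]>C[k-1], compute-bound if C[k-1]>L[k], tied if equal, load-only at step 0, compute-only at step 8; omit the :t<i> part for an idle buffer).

step 4: A=load:t4 B=compute:t3 [tied]

[0] DMA t0→A (6c) ∥ CU idle ⇒ 6c, clock 6
[1] DMA t1→B (4c) ∥ CU A:t0 (9c) ⇒ 9c, clock 15
[2] DMA t2→A (2c) ∥ CU B:t1 (4c) ⇒ 4c, clock 19
[3] DMA t3→B (4c) ∥ CU A:t2 (9c) ⇒ 9c, clock 28
[4] DMA t4→A (2c) ∥ CU B:t3 (2c) ⇒ 2c, clock 30
[5] DMA t5→B (2c) ∥ CU A:t4 (7c) ⇒ 7c, clock 37
[6] DMA t6→A (8c) ∥ CU B:t5 (3c) ⇒ 8c, clock 45
[7] DMA t7→B (6c) ∥ CU A:t6 (6c) ⇒ 6c, clock 51
[8] DMA idle ∥ CU B:t7 (7c) ⇒ 7c, clock 58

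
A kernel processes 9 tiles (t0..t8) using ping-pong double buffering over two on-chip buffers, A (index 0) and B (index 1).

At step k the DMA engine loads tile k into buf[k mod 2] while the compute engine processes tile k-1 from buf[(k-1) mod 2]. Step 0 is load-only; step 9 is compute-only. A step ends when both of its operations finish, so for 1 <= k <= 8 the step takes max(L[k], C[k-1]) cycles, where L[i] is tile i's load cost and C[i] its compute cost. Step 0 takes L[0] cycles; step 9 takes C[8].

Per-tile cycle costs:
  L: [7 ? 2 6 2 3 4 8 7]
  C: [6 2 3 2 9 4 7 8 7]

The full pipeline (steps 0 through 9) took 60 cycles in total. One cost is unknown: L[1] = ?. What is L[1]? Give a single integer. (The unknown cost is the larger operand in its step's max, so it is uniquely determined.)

L[1] = 7

step 0 | dur = L[0]=7 = 7
step 1 | dur = max(L[1]=?, C[0]=6) = L[1]  (unknown; binding)
step 2 | dur = max(L[2]=2, C[1]=2) = 2
step 3 | dur = max(L[3]=6, C[2]=3) = 6
step 4 | dur = max(L[4]=2, C[3]=2) = 2
step 5 | dur = max(L[5]=3, C[4]=9) = 9
step 6 | dur = max(L[6]=4, C[5]=4) = 4
step 7 | dur = max(L[7]=8, C[6]=7) = 8
step 8 | dur = max(L[8]=7, C[7]=8) = 8
step 9 | dur = C[8]=7 = 7
sum of known step durations = 53
dur[1] = total - known = 60 - 53 = 7
L[1] is the binding max in step 1, so L[1] = dur[1] = 7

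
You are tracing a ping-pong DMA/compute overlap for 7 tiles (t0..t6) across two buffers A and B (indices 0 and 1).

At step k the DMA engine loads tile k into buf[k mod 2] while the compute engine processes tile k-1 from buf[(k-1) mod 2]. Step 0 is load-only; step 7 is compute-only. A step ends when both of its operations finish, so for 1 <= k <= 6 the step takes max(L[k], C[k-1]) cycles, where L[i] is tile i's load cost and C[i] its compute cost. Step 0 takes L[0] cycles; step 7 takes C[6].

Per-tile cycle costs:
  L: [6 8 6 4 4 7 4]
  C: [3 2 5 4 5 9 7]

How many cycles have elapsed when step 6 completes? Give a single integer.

  0. 6=6c; end=6; A:t0 B:-
  1. max(8,3)=8c; end=14; A:t0 B:t1
  2. max(6,2)=6c; end=20; A:t2 B:t1
  3. max(4,5)=5c; end=25; A:t2 B:t3
  4. max(4,4)=4c; end=29; A:t4 B:t3
  5. max(7,5)=7c; end=36; A:t4 B:t5
  6. max(4,9)=9c; end=45; A:t6 B:t5
  7. 7=7c; end=52; A:t6 B:t5

end_cycle[6] = 45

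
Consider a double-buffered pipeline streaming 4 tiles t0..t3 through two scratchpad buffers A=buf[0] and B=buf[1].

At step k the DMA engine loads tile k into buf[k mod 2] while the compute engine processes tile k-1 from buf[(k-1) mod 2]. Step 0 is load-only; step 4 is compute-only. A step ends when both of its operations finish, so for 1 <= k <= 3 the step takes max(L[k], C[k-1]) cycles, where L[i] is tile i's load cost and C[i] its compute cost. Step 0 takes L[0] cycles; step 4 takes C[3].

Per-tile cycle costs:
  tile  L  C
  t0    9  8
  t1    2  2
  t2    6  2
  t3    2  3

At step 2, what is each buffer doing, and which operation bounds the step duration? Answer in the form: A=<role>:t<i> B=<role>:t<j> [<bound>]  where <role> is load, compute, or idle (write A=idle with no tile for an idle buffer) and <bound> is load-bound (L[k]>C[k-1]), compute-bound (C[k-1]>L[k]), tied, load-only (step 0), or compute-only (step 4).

  0. 9=9c; end=9; A:t0 B:-
  1. max(2,8)=8c; end=17; A:t0 B:t1
  2. max(6,2)=6c; end=23; A:t2 B:t1
  3. max(2,2)=2c; end=25; A:t2 B:t3
  4. 3=3c; end=28; A:t2 B:t3

step 2: A=load:t2 B=compute:t1 [load-bound]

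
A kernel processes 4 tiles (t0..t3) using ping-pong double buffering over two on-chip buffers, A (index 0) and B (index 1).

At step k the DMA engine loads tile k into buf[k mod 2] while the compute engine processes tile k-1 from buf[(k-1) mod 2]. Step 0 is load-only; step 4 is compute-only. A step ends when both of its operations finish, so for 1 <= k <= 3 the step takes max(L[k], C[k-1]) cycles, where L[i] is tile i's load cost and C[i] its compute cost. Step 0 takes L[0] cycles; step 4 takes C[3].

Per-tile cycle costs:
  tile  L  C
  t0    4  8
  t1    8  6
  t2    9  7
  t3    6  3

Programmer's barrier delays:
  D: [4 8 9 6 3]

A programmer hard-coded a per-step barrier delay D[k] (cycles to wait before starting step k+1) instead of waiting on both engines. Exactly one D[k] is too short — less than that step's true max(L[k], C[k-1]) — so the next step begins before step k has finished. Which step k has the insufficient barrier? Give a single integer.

step 0: need L[0]=4 = 4; D[0]=4 ok
step 1: need max(L[1]=8,C[0]=8) = 8; D[1]=8 ok
step 2: need max(L[2]=9,C[1]=6) = 9; D[2]=9 ok
step 3: need max(L[3]=6,C[2]=7) = 7; D[3]=6 SHORT
step 4: need C[3]=3 = 3; D[4]=3 ok

hazard at step 3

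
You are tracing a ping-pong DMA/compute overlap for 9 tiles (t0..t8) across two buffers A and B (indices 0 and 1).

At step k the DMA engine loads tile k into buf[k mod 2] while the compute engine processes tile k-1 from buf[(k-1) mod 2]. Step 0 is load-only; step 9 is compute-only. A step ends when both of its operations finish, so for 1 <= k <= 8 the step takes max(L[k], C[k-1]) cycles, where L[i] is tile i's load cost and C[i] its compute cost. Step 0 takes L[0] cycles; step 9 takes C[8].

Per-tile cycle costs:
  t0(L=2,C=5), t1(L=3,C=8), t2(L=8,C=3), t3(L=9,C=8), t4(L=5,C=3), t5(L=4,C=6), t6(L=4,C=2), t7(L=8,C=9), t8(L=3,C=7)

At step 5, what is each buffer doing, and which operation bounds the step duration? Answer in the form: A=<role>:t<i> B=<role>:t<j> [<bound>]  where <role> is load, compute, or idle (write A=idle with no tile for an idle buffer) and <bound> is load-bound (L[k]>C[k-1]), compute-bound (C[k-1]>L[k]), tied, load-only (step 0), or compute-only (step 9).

step 5: A=compute:t4 B=load:t5 [load-bound]

step 0: L[0]=2 → dur=2, Σ=2 | A=load:t0 B=idle [load-only]
step 1: L[1]=3 C[0]=5 → dur=5, Σ=7 | A=compute:t0 B=load:t1 [compute-bound]
step 2: L[2]=8 C[1]=8 → dur=8, Σ=15 | A=load:t2 B=compute:t1 [tied]
step 3: L[3]=9 C[2]=3 → dur=9, Σ=24 | A=compute:t2 B=load:t3 [load-bound]
step 4: L[4]=5 C[3]=8 → dur=8, Σ=32 | A=load:t4 B=compute:t3 [compute-bound]
step 5: L[5]=4 C[4]=3 → dur=4, Σ=36 | A=compute:t4 B=load:t5 [load-bound]
step 6: L[6]=4 C[5]=6 → dur=6, Σ=42 | A=load:t6 B=compute:t5 [compute-bound]
step 7: L[7]=8 C[6]=2 → dur=8, Σ=50 | A=compute:t6 B=load:t7 [load-bound]
step 8: L[8]=3 C[7]=9 → dur=9, Σ=59 | A=load:t8 B=compute:t7 [compute-bound]
step 9: C[8]=7 → dur=7, Σ=66 | A=compute:t8 B=idle [compute-only]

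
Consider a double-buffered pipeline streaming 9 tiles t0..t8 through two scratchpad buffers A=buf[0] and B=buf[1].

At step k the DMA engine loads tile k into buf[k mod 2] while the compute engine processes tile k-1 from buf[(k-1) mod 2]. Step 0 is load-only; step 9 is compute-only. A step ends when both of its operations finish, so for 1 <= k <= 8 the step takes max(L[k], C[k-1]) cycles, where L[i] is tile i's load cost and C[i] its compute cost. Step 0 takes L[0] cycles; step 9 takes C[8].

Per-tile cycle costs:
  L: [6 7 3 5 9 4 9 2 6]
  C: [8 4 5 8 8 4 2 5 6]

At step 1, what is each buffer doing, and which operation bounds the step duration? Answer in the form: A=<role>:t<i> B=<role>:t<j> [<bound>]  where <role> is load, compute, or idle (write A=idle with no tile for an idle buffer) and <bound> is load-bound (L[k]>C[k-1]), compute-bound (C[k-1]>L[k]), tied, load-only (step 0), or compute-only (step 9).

k=0 load=t0/6c comp=- wait=6 total=6
k=1 load=t1/7c comp=t0/8c wait=8 total=14
k=2 load=t2/3c comp=t1/4c wait=4 total=18
k=3 load=t3/5c comp=t2/5c wait=5 total=23
k=4 load=t4/9c comp=t3/8c wait=9 total=32
k=5 load=t5/4c comp=t4/8c wait=8 total=40
k=6 load=t6/9c comp=t5/4c wait=9 total=49
k=7 load=t7/2c comp=t6/2c wait=2 total=51
k=8 load=t8/6c comp=t7/5c wait=6 total=57
k=9 load=- comp=t8/6c wait=6 total=63

step 1: A=compute:t0 B=load:t1 [compute-bound]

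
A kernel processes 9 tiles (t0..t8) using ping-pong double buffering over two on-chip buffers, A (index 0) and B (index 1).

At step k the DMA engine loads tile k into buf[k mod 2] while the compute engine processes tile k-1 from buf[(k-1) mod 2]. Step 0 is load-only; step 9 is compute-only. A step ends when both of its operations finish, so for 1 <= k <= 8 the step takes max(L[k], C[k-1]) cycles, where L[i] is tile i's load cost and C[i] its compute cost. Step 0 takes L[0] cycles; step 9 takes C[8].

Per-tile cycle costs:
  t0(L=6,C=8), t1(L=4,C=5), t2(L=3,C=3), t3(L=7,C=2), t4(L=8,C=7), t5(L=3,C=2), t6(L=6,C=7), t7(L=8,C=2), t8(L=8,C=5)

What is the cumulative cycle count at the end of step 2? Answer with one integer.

[0] DMA t0→A (6c) ∥ CU idle ⇒ 6c, clock 6
[1] DMA t1→B (4c) ∥ CU A:t0 (8c) ⇒ 8c, clock 14
[2] DMA t2→A (3c) ∥ CU B:t1 (5c) ⇒ 5c, clock 19
[3] DMA t3→B (7c) ∥ CU A:t2 (3c) ⇒ 7c, clock 26
[4] DMA t4→A (8c) ∥ CU B:t3 (2c) ⇒ 8c, clock 34
[5] DMA t5→B (3c) ∥ CU A:t4 (7c) ⇒ 7c, clock 41
[6] DMA t6→A (6c) ∥ CU B:t5 (2c) ⇒ 6c, clock 47
[7] DMA t7→B (8c) ∥ CU A:t6 (7c) ⇒ 8c, clock 55
[8] DMA t8→A (8c) ∥ CU B:t7 (2c) ⇒ 8c, clock 63
[9] DMA idle ∥ CU A:t8 (5c) ⇒ 5c, clock 68

end_cycle[2] = 19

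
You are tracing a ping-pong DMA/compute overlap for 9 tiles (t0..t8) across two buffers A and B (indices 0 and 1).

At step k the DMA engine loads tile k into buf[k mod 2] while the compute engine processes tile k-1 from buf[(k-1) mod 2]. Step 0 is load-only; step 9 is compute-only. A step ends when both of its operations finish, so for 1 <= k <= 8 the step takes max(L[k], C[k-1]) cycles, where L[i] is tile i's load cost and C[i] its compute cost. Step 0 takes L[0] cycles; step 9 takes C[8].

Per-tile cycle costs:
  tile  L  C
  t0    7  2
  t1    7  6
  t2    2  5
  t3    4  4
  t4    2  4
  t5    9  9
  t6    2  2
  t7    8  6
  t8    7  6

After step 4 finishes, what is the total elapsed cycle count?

end_cycle[4] = 29

k=0 load=t0/7c comp=- wait=7 total=7
k=1 load=t1/7c comp=t0/2c wait=7 total=14
k=2 load=t2/2c comp=t1/6c wait=6 total=20
k=3 load=t3/4c comp=t2/5c wait=5 total=25
k=4 load=t4/2c comp=t3/4c wait=4 total=29
k=5 load=t5/9c comp=t4/4c wait=9 total=38
k=6 load=t6/2c comp=t5/9c wait=9 total=47
k=7 load=t7/8c comp=t6/2c wait=8 total=55
k=8 load=t8/7c comp=t7/6c wait=7 total=62
k=9 load=- comp=t8/6c wait=6 total=68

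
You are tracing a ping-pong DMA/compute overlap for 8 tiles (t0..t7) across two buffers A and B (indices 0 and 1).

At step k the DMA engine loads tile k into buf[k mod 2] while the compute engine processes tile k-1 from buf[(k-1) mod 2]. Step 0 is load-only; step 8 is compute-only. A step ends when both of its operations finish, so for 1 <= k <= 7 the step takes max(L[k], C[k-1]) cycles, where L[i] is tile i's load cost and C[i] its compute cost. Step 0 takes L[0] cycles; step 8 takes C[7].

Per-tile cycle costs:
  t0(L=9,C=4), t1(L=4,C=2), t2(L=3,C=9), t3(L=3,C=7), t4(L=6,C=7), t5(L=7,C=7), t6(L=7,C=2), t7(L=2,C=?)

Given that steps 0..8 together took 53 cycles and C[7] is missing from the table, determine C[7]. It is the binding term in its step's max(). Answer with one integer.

step 0 | dur = L[0]=9 = 9
step 1 | dur = max(L[1]=4, C[0]=4) = 4
step 2 | dur = max(L[2]=3, C[1]=2) = 3
step 3 | dur = max(L[3]=3, C[2]=9) = 9
step 4 | dur = max(L[4]=6, C[3]=7) = 7
step 5 | dur = max(L[5]=7, C[4]=7) = 7
step 6 | dur = max(L[6]=7, C[5]=7) = 7
step 7 | dur = max(L[7]=2, C[6]=2) = 2
step 8 | dur = C[7]=? = C[7]  (unknown; binding)
sum of known step durations = 48
dur[8] = total - known = 53 - 48 = 5
C[7] is the binding max in step 8, so C[7] = dur[8] = 5

C[7] = 5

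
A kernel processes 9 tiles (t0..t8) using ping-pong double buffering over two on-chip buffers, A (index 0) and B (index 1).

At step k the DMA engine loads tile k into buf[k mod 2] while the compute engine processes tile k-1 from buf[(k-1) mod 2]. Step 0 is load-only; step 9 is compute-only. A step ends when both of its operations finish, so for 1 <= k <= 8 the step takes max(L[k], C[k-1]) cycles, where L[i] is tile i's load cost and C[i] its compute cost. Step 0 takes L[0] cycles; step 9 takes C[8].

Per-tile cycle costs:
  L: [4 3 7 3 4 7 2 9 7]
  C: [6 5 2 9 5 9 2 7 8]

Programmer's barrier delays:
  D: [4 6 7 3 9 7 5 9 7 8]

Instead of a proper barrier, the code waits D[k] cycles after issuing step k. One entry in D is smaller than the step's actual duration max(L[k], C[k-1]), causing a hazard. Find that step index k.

hazard at step 6

[0] required=L[0]=4=4 vs D=4 ok
[1] required=max(L[1]=3,C[0]=6)=6 vs D=6 ok
[2] required=max(L[2]=7,C[1]=5)=7 vs D=7 ok
[3] required=max(L[3]=3,C[2]=2)=3 vs D=3 ok
[4] required=max(L[4]=4,C[3]=9)=9 vs D=9 ok
[5] required=max(L[5]=7,C[4]=5)=7 vs D=7 ok
[6] required=max(L[6]=2,C[5]=9)=9 vs D=5 SHORT
[7] required=max(L[7]=9,C[6]=2)=9 vs D=9 ok
[8] required=max(L[8]=7,C[7]=7)=7 vs D=7 ok
[9] required=C[8]=8=8 vs D=8 ok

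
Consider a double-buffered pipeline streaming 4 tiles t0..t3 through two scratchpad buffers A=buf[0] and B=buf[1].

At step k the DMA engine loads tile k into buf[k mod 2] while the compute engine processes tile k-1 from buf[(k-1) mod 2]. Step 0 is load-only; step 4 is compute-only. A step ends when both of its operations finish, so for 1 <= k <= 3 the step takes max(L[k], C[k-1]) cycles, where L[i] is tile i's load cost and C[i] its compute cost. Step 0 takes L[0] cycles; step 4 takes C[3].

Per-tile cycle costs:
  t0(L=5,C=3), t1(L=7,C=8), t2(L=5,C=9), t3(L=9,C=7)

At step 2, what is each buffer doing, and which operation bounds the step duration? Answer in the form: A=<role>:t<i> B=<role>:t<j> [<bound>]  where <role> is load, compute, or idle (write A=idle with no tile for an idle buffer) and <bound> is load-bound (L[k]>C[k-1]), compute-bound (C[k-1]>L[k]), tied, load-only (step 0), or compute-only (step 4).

step 2: A=load:t2 B=compute:t1 [compute-bound]

[0] DMA t0→A (5c) ∥ CU idle ⇒ 5c, clock 5
[1] DMA t1→B (7c) ∥ CU A:t0 (3c) ⇒ 7c, clock 12
[2] DMA t2→A (5c) ∥ CU B:t1 (8c) ⇒ 8c, clock 20
[3] DMA t3→B (9c) ∥ CU A:t2 (9c) ⇒ 9c, clock 29
[4] DMA idle ∥ CU B:t3 (7c) ⇒ 7c, clock 36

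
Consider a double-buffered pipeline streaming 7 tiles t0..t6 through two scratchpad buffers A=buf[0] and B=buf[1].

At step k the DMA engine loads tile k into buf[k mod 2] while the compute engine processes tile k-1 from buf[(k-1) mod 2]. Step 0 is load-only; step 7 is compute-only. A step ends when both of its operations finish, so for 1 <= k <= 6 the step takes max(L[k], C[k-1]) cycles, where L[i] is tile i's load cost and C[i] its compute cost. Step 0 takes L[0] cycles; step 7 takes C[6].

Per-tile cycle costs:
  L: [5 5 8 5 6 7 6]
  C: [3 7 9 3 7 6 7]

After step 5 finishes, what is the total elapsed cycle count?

end_cycle[5] = 40

k=0 load=t0/5c comp=- wait=5 total=5
k=1 load=t1/5c comp=t0/3c wait=5 total=10
k=2 load=t2/8c comp=t1/7c wait=8 total=18
k=3 load=t3/5c comp=t2/9c wait=9 total=27
k=4 load=t4/6c comp=t3/3c wait=6 total=33
k=5 load=t5/7c comp=t4/7c wait=7 total=40
k=6 load=t6/6c comp=t5/6c wait=6 total=46
k=7 load=- comp=t6/7c wait=7 total=53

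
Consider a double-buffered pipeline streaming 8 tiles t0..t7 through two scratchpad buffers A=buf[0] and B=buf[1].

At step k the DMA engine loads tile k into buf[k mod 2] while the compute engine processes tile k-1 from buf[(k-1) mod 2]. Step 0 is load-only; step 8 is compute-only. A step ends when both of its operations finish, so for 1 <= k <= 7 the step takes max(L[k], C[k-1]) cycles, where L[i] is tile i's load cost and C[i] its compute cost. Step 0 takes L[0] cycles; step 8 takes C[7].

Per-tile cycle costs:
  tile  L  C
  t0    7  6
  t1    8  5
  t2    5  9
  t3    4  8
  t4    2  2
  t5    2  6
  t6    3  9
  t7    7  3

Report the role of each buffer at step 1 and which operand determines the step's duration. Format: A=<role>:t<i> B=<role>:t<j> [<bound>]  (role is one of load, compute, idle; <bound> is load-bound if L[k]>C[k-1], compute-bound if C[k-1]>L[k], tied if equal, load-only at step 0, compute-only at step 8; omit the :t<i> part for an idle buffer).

step 0: L[0]=7 → dur=7, Σ=7 | A=load:t0 B=idle [load-only]
step 1: L[1]=8 C[0]=6 → dur=8, Σ=15 | A=compute:t0 B=load:t1 [load-bound]
step 2: L[2]=5 C[1]=5 → dur=5, Σ=20 | A=load:t2 B=compute:t1 [tied]
step 3: L[3]=4 C[2]=9 → dur=9, Σ=29 | A=compute:t2 B=load:t3 [compute-bound]
step 4: L[4]=2 C[3]=8 → dur=8, Σ=37 | A=load:t4 B=compute:t3 [compute-bound]
step 5: L[5]=2 C[4]=2 → dur=2, Σ=39 | A=compute:t4 B=load:t5 [tied]
step 6: L[6]=3 C[5]=6 → dur=6, Σ=45 | A=load:t6 B=compute:t5 [compute-bound]
step 7: L[7]=7 C[6]=9 → dur=9, Σ=54 | A=compute:t6 B=load:t7 [compute-bound]
step 8: C[7]=3 → dur=3, Σ=57 | A=idle B=compute:t7 [compute-only]

step 1: A=compute:t0 B=load:t1 [load-bound]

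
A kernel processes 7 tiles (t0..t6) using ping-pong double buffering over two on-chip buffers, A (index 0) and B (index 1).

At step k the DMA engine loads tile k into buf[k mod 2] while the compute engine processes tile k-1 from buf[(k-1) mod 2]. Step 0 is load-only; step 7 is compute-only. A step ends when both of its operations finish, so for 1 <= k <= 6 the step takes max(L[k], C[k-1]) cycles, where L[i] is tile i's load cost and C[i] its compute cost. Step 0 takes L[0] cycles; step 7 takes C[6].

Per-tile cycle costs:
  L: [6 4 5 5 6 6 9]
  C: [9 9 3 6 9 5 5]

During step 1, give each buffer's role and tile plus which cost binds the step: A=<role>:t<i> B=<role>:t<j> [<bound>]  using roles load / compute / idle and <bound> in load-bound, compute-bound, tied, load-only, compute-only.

step 0: L[0]=6 → dur=6, Σ=6 | A=load:t0 B=idle [load-only]
step 1: L[1]=4 C[0]=9 → dur=9, Σ=15 | A=compute:t0 B=load:t1 [compute-bound]
step 2: L[2]=5 C[1]=9 → dur=9, Σ=24 | A=load:t2 B=compute:t1 [compute-bound]
step 3: L[3]=5 C[2]=3 → dur=5, Σ=29 | A=compute:t2 B=load:t3 [load-bound]
step 4: L[4]=6 C[3]=6 → dur=6, Σ=35 | A=load:t4 B=compute:t3 [tied]
step 5: L[5]=6 C[4]=9 → dur=9, Σ=44 | A=compute:t4 B=load:t5 [compute-bound]
step 6: L[6]=9 C[5]=5 → dur=9, Σ=53 | A=load:t6 B=compute:t5 [load-bound]
step 7: C[6]=5 → dur=5, Σ=58 | A=compute:t6 B=idle [compute-only]

step 1: A=compute:t0 B=load:t1 [compute-bound]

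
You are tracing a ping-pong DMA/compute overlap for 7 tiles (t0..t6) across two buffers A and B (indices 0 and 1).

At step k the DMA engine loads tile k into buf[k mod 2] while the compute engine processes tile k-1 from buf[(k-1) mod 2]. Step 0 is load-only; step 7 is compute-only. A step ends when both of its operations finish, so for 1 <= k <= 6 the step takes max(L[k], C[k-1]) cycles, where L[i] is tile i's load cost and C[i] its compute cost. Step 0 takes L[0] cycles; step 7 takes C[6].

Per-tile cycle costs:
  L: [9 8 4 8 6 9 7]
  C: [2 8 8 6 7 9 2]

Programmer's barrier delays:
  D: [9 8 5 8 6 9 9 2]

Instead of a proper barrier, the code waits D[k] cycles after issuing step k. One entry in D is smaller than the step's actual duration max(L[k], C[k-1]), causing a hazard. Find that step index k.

step 0: need L[0]=9 = 9; D[0]=9 ok
step 1: need max(L[1]=8,C[0]=2) = 8; D[1]=8 ok
step 2: need max(L[2]=4,C[1]=8) = 8; D[2]=5 SHORT
step 3: need max(L[3]=8,C[2]=8) = 8; D[3]=8 ok
step 4: need max(L[4]=6,C[3]=6) = 6; D[4]=6 ok
step 5: need max(L[5]=9,C[4]=7) = 9; D[5]=9 ok
step 6: need max(L[6]=7,C[5]=9) = 9; D[6]=9 ok
step 7: need C[6]=2 = 2; D[7]=2 ok

hazard at step 2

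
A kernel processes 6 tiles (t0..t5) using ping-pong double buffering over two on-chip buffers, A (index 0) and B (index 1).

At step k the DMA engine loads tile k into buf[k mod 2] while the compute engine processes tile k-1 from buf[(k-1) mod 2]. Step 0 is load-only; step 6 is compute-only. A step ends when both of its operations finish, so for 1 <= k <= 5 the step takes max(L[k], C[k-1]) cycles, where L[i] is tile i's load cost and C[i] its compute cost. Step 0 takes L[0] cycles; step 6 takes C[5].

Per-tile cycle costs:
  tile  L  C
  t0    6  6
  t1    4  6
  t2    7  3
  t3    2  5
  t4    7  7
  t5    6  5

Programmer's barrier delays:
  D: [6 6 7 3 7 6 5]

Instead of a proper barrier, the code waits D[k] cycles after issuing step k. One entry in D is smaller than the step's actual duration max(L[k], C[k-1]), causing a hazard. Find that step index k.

[0] required=L[0]=6=6 vs D=6 ok
[1] required=max(L[1]=4,C[0]=6)=6 vs D=6 ok
[2] required=max(L[2]=7,C[1]=6)=7 vs D=7 ok
[3] required=max(L[3]=2,C[2]=3)=3 vs D=3 ok
[4] required=max(L[4]=7,C[3]=5)=7 vs D=7 ok
[5] required=max(L[5]=6,C[4]=7)=7 vs D=6 SHORT
[6] required=C[5]=5=5 vs D=5 ok

hazard at step 5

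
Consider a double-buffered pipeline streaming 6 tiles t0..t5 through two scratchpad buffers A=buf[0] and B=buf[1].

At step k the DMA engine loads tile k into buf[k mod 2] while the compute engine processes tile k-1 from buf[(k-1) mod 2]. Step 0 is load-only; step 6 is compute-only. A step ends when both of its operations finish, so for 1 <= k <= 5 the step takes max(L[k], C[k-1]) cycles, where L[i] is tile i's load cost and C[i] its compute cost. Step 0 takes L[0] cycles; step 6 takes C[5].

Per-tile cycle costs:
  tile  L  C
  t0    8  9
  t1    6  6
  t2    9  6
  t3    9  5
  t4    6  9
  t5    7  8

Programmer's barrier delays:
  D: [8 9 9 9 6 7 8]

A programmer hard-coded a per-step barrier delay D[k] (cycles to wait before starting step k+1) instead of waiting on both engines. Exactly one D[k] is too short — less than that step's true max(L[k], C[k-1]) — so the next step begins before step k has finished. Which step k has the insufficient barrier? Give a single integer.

[0] required=L[0]=8=8 vs D=8 ok
[1] required=max(L[1]=6,C[0]=9)=9 vs D=9 ok
[2] required=max(L[2]=9,C[1]=6)=9 vs D=9 ok
[3] required=max(L[3]=9,C[2]=6)=9 vs D=9 ok
[4] required=max(L[4]=6,C[3]=5)=6 vs D=6 ok
[5] required=max(L[5]=7,C[4]=9)=9 vs D=7 SHORT
[6] required=C[5]=8=8 vs D=8 ok

hazard at step 5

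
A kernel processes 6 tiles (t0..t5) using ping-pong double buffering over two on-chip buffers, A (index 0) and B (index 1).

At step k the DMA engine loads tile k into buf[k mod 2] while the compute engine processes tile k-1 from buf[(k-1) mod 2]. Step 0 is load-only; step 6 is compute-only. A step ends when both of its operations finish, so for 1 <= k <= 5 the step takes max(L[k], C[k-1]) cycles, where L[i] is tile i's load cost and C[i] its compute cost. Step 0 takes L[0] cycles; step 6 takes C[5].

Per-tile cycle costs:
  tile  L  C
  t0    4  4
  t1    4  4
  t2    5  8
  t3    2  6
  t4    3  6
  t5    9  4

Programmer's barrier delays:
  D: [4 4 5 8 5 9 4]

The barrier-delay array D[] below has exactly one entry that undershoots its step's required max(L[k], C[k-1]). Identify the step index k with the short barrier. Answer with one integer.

hazard at step 4

[0] required=L[0]=4=4 vs D=4 ok
[1] required=max(L[1]=4,C[0]=4)=4 vs D=4 ok
[2] required=max(L[2]=5,C[1]=4)=5 vs D=5 ok
[3] required=max(L[3]=2,C[2]=8)=8 vs D=8 ok
[4] required=max(L[4]=3,C[3]=6)=6 vs D=5 SHORT
[5] required=max(L[5]=9,C[4]=6)=9 vs D=9 ok
[6] required=C[5]=4=4 vs D=4 ok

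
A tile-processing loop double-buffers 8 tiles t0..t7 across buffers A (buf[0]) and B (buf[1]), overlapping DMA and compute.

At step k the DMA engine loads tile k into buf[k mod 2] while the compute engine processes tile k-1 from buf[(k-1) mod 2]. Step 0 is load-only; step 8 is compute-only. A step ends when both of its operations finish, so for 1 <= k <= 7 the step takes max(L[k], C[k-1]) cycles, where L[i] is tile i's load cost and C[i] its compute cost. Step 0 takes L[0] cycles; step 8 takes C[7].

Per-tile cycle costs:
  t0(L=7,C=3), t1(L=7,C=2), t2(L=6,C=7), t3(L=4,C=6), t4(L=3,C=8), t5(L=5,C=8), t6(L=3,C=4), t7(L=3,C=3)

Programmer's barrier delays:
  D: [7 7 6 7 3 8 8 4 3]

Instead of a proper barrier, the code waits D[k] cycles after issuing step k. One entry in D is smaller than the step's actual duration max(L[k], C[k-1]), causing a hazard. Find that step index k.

hazard at step 4

k=0 barrier L[0]=7→7c, D[0]=7 ok
k=1 barrier max(L[1]=7,C[0]=3)→7c, D[1]=7 ok
k=2 barrier max(L[2]=6,C[1]=2)→6c, D[2]=6 ok
k=3 barrier max(L[3]=4,C[2]=7)→7c, D[3]=7 ok
k=4 barrier max(L[4]=3,C[3]=6)→6c, D[4]=3 SHORT
k=5 barrier max(L[5]=5,C[4]=8)→8c, D[5]=8 ok
k=6 barrier max(L[6]=3,C[5]=8)→8c, D[6]=8 ok
k=7 barrier max(L[7]=3,C[6]=4)→4c, D[7]=4 ok
k=8 barrier C[7]=3→3c, D[8]=3 ok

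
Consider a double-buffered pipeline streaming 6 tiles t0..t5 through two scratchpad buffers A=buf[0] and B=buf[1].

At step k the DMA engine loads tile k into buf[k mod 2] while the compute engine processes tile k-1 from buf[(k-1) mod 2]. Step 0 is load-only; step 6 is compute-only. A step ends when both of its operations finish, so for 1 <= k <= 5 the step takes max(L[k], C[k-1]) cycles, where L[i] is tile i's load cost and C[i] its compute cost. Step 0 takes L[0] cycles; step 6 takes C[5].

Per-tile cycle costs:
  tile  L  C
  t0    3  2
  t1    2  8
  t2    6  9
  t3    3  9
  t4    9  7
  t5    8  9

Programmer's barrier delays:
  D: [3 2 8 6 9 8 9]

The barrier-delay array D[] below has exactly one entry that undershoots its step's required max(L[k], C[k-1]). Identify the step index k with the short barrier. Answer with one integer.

hazard at step 3

step 0: need L[0]=3 = 3; D[0]=3 ok
step 1: need max(L[1]=2,C[0]=2) = 2; D[1]=2 ok
step 2: need max(L[2]=6,C[1]=8) = 8; D[2]=8 ok
step 3: need max(L[3]=3,C[2]=9) = 9; D[3]=6 SHORT
step 4: need max(L[4]=9,C[3]=9) = 9; D[4]=9 ok
step 5: need max(L[5]=8,C[4]=7) = 8; D[5]=8 ok
step 6: need C[5]=9 = 9; D[6]=9 ok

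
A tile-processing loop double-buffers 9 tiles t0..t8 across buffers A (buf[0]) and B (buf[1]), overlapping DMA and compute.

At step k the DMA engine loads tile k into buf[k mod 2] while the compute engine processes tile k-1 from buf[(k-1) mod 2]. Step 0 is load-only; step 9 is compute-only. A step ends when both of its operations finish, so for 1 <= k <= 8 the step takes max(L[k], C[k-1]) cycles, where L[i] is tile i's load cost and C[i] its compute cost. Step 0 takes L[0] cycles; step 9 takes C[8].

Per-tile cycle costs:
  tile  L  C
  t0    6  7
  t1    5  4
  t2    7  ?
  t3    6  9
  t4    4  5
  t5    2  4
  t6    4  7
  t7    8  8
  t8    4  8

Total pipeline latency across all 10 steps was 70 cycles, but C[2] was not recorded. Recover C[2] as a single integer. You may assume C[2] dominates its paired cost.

step 0 | dur = L[0]=6 = 6
step 1 | dur = max(L[1]=5, C[0]=7) = 7
step 2 | dur = max(L[2]=7, C[1]=4) = 7
step 3 | dur = max(L[3]=6, C[2]=?) = C[2]  (unknown; binding)
step 4 | dur = max(L[4]=4, C[3]=9) = 9
step 5 | dur = max(L[5]=2, C[4]=5) = 5
step 6 | dur = max(L[6]=4, C[5]=4) = 4
step 7 | dur = max(L[7]=8, C[6]=7) = 8
step 8 | dur = max(L[8]=4, C[7]=8) = 8
step 9 | dur = C[8]=8 = 8
sum of known step durations = 62
dur[3] = total - known = 70 - 62 = 8
C[2] is the binding max in step 3, so C[2] = dur[3] = 8

C[2] = 8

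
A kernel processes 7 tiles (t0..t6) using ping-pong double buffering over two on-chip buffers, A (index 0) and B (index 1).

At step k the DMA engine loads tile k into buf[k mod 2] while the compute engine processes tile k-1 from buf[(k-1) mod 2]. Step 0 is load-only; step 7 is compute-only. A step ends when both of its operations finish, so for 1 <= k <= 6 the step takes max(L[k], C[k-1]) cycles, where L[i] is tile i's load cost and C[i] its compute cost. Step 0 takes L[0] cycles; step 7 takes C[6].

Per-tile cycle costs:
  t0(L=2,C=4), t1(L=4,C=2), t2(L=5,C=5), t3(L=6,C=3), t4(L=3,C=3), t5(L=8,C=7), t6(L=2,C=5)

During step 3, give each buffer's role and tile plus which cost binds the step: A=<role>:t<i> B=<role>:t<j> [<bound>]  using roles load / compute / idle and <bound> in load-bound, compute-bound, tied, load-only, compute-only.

[0] DMA t0→A (2c) ∥ CU idle ⇒ 2c, clock 2
[1] DMA t1→B (4c) ∥ CU A:t0 (4c) ⇒ 4c, clock 6
[2] DMA t2→A (5c) ∥ CU B:t1 (2c) ⇒ 5c, clock 11
[3] DMA t3→B (6c) ∥ CU A:t2 (5c) ⇒ 6c, clock 17
[4] DMA t4→A (3c) ∥ CU B:t3 (3c) ⇒ 3c, clock 20
[5] DMA t5→B (8c) ∥ CU A:t4 (3c) ⇒ 8c, clock 28
[6] DMA t6→A (2c) ∥ CU B:t5 (7c) ⇒ 7c, clock 35
[7] DMA idle ∥ CU A:t6 (5c) ⇒ 5c, clock 40

step 3: A=compute:t2 B=load:t3 [load-bound]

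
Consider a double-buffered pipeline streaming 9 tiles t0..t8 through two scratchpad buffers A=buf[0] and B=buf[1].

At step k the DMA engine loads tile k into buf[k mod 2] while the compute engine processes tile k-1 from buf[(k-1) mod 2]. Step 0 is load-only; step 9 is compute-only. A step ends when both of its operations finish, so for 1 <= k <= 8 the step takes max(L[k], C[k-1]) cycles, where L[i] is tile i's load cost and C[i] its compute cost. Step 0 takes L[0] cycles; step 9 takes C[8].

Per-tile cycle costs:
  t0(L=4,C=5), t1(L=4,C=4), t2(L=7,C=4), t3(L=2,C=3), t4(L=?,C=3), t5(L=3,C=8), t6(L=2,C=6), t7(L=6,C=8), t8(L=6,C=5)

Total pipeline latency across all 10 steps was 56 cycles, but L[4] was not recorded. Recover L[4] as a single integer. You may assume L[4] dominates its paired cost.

step 0 = dur = L[0]=4 = 4
step 1 = dur = max(L[1]=4, C[0]=5) = 5
step 2 = dur = max(L[2]=7, C[1]=4) = 7
step 3 = dur = max(L[3]=2, C[2]=4) = 4
step 4 = dur = max(L[4]=?, C[3]=3) = L[4]  (unknown; binding)
step 5 = dur = max(L[5]=3, C[4]=3) = 3
step 6 = dur = max(L[6]=2, C[5]=8) = 8
step 7 = dur = max(L[7]=6, C[6]=6) = 6
step 8 = dur = max(L[8]=6, C[7]=8) = 8
step 9 = dur = C[8]=5 = 5
sum of known step durations = 50
dur[4] = total - known = 56 - 50 = 6
L[4] is the binding max in step 4, so L[4] = dur[4] = 6

L[4] = 6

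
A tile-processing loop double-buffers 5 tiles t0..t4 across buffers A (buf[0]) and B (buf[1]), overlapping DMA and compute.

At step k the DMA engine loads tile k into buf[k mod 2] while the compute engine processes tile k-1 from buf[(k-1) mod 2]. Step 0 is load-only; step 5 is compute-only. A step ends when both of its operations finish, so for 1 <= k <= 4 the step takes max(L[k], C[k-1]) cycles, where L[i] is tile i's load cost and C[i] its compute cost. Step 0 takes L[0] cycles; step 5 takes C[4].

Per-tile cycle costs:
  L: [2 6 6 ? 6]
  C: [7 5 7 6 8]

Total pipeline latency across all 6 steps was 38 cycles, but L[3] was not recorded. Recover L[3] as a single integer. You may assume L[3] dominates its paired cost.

L[3] = 9

step 0 | dur = L[0]=2 = 2
step 1 | dur = max(L[1]=6, C[0]=7) = 7
step 2 | dur = max(L[2]=6, C[1]=5) = 6
step 3 | dur = max(L[3]=?, C[2]=7) = L[3]  (unknown; binding)
step 4 | dur = max(L[4]=6, C[3]=6) = 6
step 5 | dur = C[4]=8 = 8
sum of known step durations = 29
dur[3] = total - known = 38 - 29 = 9
L[3] is the binding max in step 3, so L[3] = dur[3] = 9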